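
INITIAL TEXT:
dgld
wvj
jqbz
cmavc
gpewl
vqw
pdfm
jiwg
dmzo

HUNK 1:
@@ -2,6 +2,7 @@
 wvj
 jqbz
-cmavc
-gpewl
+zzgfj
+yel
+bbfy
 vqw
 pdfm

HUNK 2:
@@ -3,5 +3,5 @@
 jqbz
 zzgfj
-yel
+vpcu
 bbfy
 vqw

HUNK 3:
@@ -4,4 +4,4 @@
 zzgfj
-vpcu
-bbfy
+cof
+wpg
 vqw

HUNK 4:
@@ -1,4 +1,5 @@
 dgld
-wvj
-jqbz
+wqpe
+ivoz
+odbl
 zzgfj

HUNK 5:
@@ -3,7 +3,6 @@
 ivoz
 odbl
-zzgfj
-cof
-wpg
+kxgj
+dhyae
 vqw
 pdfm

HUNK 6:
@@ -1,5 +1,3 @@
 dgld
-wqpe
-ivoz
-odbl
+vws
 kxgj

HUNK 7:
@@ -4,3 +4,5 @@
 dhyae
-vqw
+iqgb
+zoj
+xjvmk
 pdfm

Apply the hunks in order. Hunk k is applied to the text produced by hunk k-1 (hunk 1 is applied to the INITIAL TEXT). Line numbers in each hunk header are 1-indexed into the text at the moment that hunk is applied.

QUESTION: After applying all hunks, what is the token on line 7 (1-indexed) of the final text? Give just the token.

Hunk 1: at line 2 remove [cmavc,gpewl] add [zzgfj,yel,bbfy] -> 10 lines: dgld wvj jqbz zzgfj yel bbfy vqw pdfm jiwg dmzo
Hunk 2: at line 3 remove [yel] add [vpcu] -> 10 lines: dgld wvj jqbz zzgfj vpcu bbfy vqw pdfm jiwg dmzo
Hunk 3: at line 4 remove [vpcu,bbfy] add [cof,wpg] -> 10 lines: dgld wvj jqbz zzgfj cof wpg vqw pdfm jiwg dmzo
Hunk 4: at line 1 remove [wvj,jqbz] add [wqpe,ivoz,odbl] -> 11 lines: dgld wqpe ivoz odbl zzgfj cof wpg vqw pdfm jiwg dmzo
Hunk 5: at line 3 remove [zzgfj,cof,wpg] add [kxgj,dhyae] -> 10 lines: dgld wqpe ivoz odbl kxgj dhyae vqw pdfm jiwg dmzo
Hunk 6: at line 1 remove [wqpe,ivoz,odbl] add [vws] -> 8 lines: dgld vws kxgj dhyae vqw pdfm jiwg dmzo
Hunk 7: at line 4 remove [vqw] add [iqgb,zoj,xjvmk] -> 10 lines: dgld vws kxgj dhyae iqgb zoj xjvmk pdfm jiwg dmzo
Final line 7: xjvmk

Answer: xjvmk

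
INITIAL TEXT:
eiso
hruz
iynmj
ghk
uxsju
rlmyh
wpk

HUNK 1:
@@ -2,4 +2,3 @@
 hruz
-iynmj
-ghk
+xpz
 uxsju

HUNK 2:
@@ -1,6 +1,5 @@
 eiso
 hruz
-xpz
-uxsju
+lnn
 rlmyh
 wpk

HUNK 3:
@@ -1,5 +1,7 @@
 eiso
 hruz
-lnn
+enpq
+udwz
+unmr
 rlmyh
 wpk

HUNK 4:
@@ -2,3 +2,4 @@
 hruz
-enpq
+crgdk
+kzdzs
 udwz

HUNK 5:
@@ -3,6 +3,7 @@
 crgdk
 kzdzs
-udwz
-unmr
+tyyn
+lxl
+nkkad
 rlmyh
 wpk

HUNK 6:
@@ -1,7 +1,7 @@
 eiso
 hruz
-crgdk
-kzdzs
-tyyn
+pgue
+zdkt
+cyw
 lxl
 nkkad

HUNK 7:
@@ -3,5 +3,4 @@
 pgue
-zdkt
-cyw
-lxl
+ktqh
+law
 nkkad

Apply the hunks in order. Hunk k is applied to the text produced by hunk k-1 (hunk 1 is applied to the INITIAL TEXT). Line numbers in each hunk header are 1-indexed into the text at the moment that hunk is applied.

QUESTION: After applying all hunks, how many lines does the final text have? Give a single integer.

Hunk 1: at line 2 remove [iynmj,ghk] add [xpz] -> 6 lines: eiso hruz xpz uxsju rlmyh wpk
Hunk 2: at line 1 remove [xpz,uxsju] add [lnn] -> 5 lines: eiso hruz lnn rlmyh wpk
Hunk 3: at line 1 remove [lnn] add [enpq,udwz,unmr] -> 7 lines: eiso hruz enpq udwz unmr rlmyh wpk
Hunk 4: at line 2 remove [enpq] add [crgdk,kzdzs] -> 8 lines: eiso hruz crgdk kzdzs udwz unmr rlmyh wpk
Hunk 5: at line 3 remove [udwz,unmr] add [tyyn,lxl,nkkad] -> 9 lines: eiso hruz crgdk kzdzs tyyn lxl nkkad rlmyh wpk
Hunk 6: at line 1 remove [crgdk,kzdzs,tyyn] add [pgue,zdkt,cyw] -> 9 lines: eiso hruz pgue zdkt cyw lxl nkkad rlmyh wpk
Hunk 7: at line 3 remove [zdkt,cyw,lxl] add [ktqh,law] -> 8 lines: eiso hruz pgue ktqh law nkkad rlmyh wpk
Final line count: 8

Answer: 8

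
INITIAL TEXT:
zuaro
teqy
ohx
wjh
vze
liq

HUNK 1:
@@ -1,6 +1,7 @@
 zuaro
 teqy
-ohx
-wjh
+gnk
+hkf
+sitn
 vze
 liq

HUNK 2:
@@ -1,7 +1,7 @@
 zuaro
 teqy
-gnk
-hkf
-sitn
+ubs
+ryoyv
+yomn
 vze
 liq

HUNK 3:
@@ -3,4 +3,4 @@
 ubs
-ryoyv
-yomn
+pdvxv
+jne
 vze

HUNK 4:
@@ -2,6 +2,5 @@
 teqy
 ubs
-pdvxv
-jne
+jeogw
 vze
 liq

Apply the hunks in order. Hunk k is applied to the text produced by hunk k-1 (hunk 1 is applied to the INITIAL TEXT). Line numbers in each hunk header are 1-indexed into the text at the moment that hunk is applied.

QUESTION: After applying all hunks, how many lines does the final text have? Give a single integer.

Answer: 6

Derivation:
Hunk 1: at line 1 remove [ohx,wjh] add [gnk,hkf,sitn] -> 7 lines: zuaro teqy gnk hkf sitn vze liq
Hunk 2: at line 1 remove [gnk,hkf,sitn] add [ubs,ryoyv,yomn] -> 7 lines: zuaro teqy ubs ryoyv yomn vze liq
Hunk 3: at line 3 remove [ryoyv,yomn] add [pdvxv,jne] -> 7 lines: zuaro teqy ubs pdvxv jne vze liq
Hunk 4: at line 2 remove [pdvxv,jne] add [jeogw] -> 6 lines: zuaro teqy ubs jeogw vze liq
Final line count: 6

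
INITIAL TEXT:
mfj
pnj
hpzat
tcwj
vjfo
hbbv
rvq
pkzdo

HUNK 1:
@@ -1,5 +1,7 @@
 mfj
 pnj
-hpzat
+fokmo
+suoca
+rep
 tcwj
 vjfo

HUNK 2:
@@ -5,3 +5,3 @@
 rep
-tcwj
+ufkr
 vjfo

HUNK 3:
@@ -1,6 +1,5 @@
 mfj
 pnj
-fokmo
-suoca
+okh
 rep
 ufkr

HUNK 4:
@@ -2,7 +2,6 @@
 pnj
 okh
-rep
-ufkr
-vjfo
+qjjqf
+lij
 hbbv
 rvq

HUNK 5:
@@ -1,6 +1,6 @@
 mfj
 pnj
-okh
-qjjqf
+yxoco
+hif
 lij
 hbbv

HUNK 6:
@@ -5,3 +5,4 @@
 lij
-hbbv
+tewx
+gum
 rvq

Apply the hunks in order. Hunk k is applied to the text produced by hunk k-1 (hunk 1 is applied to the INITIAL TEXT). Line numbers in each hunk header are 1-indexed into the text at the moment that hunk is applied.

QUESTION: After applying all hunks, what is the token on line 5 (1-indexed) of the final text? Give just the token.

Answer: lij

Derivation:
Hunk 1: at line 1 remove [hpzat] add [fokmo,suoca,rep] -> 10 lines: mfj pnj fokmo suoca rep tcwj vjfo hbbv rvq pkzdo
Hunk 2: at line 5 remove [tcwj] add [ufkr] -> 10 lines: mfj pnj fokmo suoca rep ufkr vjfo hbbv rvq pkzdo
Hunk 3: at line 1 remove [fokmo,suoca] add [okh] -> 9 lines: mfj pnj okh rep ufkr vjfo hbbv rvq pkzdo
Hunk 4: at line 2 remove [rep,ufkr,vjfo] add [qjjqf,lij] -> 8 lines: mfj pnj okh qjjqf lij hbbv rvq pkzdo
Hunk 5: at line 1 remove [okh,qjjqf] add [yxoco,hif] -> 8 lines: mfj pnj yxoco hif lij hbbv rvq pkzdo
Hunk 6: at line 5 remove [hbbv] add [tewx,gum] -> 9 lines: mfj pnj yxoco hif lij tewx gum rvq pkzdo
Final line 5: lij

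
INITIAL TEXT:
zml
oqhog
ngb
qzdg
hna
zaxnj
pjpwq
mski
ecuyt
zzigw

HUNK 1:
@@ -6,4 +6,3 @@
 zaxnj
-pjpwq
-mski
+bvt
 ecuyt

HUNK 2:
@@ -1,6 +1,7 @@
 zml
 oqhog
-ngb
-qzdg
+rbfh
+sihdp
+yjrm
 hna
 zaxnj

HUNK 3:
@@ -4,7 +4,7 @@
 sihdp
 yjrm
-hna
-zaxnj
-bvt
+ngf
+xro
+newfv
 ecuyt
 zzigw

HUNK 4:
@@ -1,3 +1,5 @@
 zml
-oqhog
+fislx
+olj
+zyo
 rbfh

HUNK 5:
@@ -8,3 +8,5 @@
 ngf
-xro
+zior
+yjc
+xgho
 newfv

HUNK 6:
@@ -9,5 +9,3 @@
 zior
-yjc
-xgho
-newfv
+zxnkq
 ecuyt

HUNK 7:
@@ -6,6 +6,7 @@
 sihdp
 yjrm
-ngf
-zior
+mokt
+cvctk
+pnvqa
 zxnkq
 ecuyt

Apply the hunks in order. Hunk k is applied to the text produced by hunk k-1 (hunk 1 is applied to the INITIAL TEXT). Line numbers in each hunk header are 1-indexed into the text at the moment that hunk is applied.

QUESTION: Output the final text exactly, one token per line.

Hunk 1: at line 6 remove [pjpwq,mski] add [bvt] -> 9 lines: zml oqhog ngb qzdg hna zaxnj bvt ecuyt zzigw
Hunk 2: at line 1 remove [ngb,qzdg] add [rbfh,sihdp,yjrm] -> 10 lines: zml oqhog rbfh sihdp yjrm hna zaxnj bvt ecuyt zzigw
Hunk 3: at line 4 remove [hna,zaxnj,bvt] add [ngf,xro,newfv] -> 10 lines: zml oqhog rbfh sihdp yjrm ngf xro newfv ecuyt zzigw
Hunk 4: at line 1 remove [oqhog] add [fislx,olj,zyo] -> 12 lines: zml fislx olj zyo rbfh sihdp yjrm ngf xro newfv ecuyt zzigw
Hunk 5: at line 8 remove [xro] add [zior,yjc,xgho] -> 14 lines: zml fislx olj zyo rbfh sihdp yjrm ngf zior yjc xgho newfv ecuyt zzigw
Hunk 6: at line 9 remove [yjc,xgho,newfv] add [zxnkq] -> 12 lines: zml fislx olj zyo rbfh sihdp yjrm ngf zior zxnkq ecuyt zzigw
Hunk 7: at line 6 remove [ngf,zior] add [mokt,cvctk,pnvqa] -> 13 lines: zml fislx olj zyo rbfh sihdp yjrm mokt cvctk pnvqa zxnkq ecuyt zzigw

Answer: zml
fislx
olj
zyo
rbfh
sihdp
yjrm
mokt
cvctk
pnvqa
zxnkq
ecuyt
zzigw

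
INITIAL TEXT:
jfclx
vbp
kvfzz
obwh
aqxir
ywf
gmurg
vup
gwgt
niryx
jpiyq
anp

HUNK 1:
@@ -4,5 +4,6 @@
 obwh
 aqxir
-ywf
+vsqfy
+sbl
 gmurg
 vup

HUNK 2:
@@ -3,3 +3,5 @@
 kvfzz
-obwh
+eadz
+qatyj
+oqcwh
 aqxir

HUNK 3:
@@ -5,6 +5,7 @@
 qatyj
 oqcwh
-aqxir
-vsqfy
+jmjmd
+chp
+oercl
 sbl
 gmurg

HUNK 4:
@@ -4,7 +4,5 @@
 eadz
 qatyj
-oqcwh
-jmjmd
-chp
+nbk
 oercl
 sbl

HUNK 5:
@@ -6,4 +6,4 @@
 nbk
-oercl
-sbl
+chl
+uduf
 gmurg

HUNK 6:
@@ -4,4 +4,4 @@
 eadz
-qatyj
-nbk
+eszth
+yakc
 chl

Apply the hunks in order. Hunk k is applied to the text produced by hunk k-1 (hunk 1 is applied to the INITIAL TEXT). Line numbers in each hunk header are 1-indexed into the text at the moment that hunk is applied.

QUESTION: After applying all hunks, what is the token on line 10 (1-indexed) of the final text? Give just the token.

Hunk 1: at line 4 remove [ywf] add [vsqfy,sbl] -> 13 lines: jfclx vbp kvfzz obwh aqxir vsqfy sbl gmurg vup gwgt niryx jpiyq anp
Hunk 2: at line 3 remove [obwh] add [eadz,qatyj,oqcwh] -> 15 lines: jfclx vbp kvfzz eadz qatyj oqcwh aqxir vsqfy sbl gmurg vup gwgt niryx jpiyq anp
Hunk 3: at line 5 remove [aqxir,vsqfy] add [jmjmd,chp,oercl] -> 16 lines: jfclx vbp kvfzz eadz qatyj oqcwh jmjmd chp oercl sbl gmurg vup gwgt niryx jpiyq anp
Hunk 4: at line 4 remove [oqcwh,jmjmd,chp] add [nbk] -> 14 lines: jfclx vbp kvfzz eadz qatyj nbk oercl sbl gmurg vup gwgt niryx jpiyq anp
Hunk 5: at line 6 remove [oercl,sbl] add [chl,uduf] -> 14 lines: jfclx vbp kvfzz eadz qatyj nbk chl uduf gmurg vup gwgt niryx jpiyq anp
Hunk 6: at line 4 remove [qatyj,nbk] add [eszth,yakc] -> 14 lines: jfclx vbp kvfzz eadz eszth yakc chl uduf gmurg vup gwgt niryx jpiyq anp
Final line 10: vup

Answer: vup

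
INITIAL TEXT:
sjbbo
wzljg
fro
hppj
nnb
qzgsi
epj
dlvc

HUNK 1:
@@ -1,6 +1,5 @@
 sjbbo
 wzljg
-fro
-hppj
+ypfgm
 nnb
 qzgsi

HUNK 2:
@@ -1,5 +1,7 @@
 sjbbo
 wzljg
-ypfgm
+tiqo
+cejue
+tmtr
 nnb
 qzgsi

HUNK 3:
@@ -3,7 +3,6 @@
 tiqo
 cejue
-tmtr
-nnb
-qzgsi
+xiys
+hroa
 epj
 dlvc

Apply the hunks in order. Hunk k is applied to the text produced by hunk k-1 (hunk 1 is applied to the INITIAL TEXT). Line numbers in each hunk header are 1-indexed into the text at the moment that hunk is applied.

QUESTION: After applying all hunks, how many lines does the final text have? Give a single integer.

Hunk 1: at line 1 remove [fro,hppj] add [ypfgm] -> 7 lines: sjbbo wzljg ypfgm nnb qzgsi epj dlvc
Hunk 2: at line 1 remove [ypfgm] add [tiqo,cejue,tmtr] -> 9 lines: sjbbo wzljg tiqo cejue tmtr nnb qzgsi epj dlvc
Hunk 3: at line 3 remove [tmtr,nnb,qzgsi] add [xiys,hroa] -> 8 lines: sjbbo wzljg tiqo cejue xiys hroa epj dlvc
Final line count: 8

Answer: 8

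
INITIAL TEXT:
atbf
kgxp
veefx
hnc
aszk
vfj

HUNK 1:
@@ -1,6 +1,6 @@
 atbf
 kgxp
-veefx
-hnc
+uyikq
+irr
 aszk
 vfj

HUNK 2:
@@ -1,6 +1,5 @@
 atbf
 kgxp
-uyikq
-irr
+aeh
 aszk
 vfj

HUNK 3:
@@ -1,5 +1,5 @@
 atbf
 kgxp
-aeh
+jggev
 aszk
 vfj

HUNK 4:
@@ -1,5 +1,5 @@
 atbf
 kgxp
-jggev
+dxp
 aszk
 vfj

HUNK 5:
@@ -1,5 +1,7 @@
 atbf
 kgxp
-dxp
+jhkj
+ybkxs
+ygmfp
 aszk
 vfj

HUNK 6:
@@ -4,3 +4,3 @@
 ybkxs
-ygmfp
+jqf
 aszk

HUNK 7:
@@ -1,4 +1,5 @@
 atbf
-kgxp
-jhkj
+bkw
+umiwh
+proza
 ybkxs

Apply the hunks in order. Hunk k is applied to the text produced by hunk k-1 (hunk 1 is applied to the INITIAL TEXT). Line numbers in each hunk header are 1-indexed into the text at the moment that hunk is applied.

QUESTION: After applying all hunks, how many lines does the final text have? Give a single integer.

Answer: 8

Derivation:
Hunk 1: at line 1 remove [veefx,hnc] add [uyikq,irr] -> 6 lines: atbf kgxp uyikq irr aszk vfj
Hunk 2: at line 1 remove [uyikq,irr] add [aeh] -> 5 lines: atbf kgxp aeh aszk vfj
Hunk 3: at line 1 remove [aeh] add [jggev] -> 5 lines: atbf kgxp jggev aszk vfj
Hunk 4: at line 1 remove [jggev] add [dxp] -> 5 lines: atbf kgxp dxp aszk vfj
Hunk 5: at line 1 remove [dxp] add [jhkj,ybkxs,ygmfp] -> 7 lines: atbf kgxp jhkj ybkxs ygmfp aszk vfj
Hunk 6: at line 4 remove [ygmfp] add [jqf] -> 7 lines: atbf kgxp jhkj ybkxs jqf aszk vfj
Hunk 7: at line 1 remove [kgxp,jhkj] add [bkw,umiwh,proza] -> 8 lines: atbf bkw umiwh proza ybkxs jqf aszk vfj
Final line count: 8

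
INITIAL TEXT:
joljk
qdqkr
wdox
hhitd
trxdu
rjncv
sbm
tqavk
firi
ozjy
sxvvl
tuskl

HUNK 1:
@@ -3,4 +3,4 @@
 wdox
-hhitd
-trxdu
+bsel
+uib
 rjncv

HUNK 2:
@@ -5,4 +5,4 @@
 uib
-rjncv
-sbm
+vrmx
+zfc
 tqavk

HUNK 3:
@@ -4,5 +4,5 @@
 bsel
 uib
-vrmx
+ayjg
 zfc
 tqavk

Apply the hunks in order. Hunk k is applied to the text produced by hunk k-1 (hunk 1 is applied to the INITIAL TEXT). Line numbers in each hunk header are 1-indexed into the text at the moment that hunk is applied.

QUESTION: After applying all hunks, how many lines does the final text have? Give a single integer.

Hunk 1: at line 3 remove [hhitd,trxdu] add [bsel,uib] -> 12 lines: joljk qdqkr wdox bsel uib rjncv sbm tqavk firi ozjy sxvvl tuskl
Hunk 2: at line 5 remove [rjncv,sbm] add [vrmx,zfc] -> 12 lines: joljk qdqkr wdox bsel uib vrmx zfc tqavk firi ozjy sxvvl tuskl
Hunk 3: at line 4 remove [vrmx] add [ayjg] -> 12 lines: joljk qdqkr wdox bsel uib ayjg zfc tqavk firi ozjy sxvvl tuskl
Final line count: 12

Answer: 12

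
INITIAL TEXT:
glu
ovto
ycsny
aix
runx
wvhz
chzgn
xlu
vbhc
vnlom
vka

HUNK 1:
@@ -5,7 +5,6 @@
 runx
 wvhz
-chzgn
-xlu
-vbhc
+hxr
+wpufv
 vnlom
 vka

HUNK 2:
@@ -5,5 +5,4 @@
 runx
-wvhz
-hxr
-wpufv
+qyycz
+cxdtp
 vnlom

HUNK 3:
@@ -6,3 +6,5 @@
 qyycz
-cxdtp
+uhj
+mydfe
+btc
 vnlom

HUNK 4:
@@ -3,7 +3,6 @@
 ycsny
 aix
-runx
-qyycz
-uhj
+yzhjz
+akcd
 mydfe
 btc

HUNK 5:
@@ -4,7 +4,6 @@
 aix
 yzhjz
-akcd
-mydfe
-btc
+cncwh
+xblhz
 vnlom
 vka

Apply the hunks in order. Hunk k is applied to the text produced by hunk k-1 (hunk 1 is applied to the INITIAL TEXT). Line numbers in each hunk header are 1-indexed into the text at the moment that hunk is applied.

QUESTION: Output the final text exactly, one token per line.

Answer: glu
ovto
ycsny
aix
yzhjz
cncwh
xblhz
vnlom
vka

Derivation:
Hunk 1: at line 5 remove [chzgn,xlu,vbhc] add [hxr,wpufv] -> 10 lines: glu ovto ycsny aix runx wvhz hxr wpufv vnlom vka
Hunk 2: at line 5 remove [wvhz,hxr,wpufv] add [qyycz,cxdtp] -> 9 lines: glu ovto ycsny aix runx qyycz cxdtp vnlom vka
Hunk 3: at line 6 remove [cxdtp] add [uhj,mydfe,btc] -> 11 lines: glu ovto ycsny aix runx qyycz uhj mydfe btc vnlom vka
Hunk 4: at line 3 remove [runx,qyycz,uhj] add [yzhjz,akcd] -> 10 lines: glu ovto ycsny aix yzhjz akcd mydfe btc vnlom vka
Hunk 5: at line 4 remove [akcd,mydfe,btc] add [cncwh,xblhz] -> 9 lines: glu ovto ycsny aix yzhjz cncwh xblhz vnlom vka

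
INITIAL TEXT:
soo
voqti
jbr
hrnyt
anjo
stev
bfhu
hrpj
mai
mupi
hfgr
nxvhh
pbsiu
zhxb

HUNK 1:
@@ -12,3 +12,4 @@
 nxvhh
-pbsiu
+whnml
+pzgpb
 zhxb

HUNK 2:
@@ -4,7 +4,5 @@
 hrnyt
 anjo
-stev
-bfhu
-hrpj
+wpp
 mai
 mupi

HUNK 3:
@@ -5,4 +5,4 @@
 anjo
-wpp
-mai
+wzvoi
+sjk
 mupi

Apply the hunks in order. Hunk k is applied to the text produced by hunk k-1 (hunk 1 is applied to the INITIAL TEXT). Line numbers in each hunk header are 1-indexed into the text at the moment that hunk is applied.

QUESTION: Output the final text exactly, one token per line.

Answer: soo
voqti
jbr
hrnyt
anjo
wzvoi
sjk
mupi
hfgr
nxvhh
whnml
pzgpb
zhxb

Derivation:
Hunk 1: at line 12 remove [pbsiu] add [whnml,pzgpb] -> 15 lines: soo voqti jbr hrnyt anjo stev bfhu hrpj mai mupi hfgr nxvhh whnml pzgpb zhxb
Hunk 2: at line 4 remove [stev,bfhu,hrpj] add [wpp] -> 13 lines: soo voqti jbr hrnyt anjo wpp mai mupi hfgr nxvhh whnml pzgpb zhxb
Hunk 3: at line 5 remove [wpp,mai] add [wzvoi,sjk] -> 13 lines: soo voqti jbr hrnyt anjo wzvoi sjk mupi hfgr nxvhh whnml pzgpb zhxb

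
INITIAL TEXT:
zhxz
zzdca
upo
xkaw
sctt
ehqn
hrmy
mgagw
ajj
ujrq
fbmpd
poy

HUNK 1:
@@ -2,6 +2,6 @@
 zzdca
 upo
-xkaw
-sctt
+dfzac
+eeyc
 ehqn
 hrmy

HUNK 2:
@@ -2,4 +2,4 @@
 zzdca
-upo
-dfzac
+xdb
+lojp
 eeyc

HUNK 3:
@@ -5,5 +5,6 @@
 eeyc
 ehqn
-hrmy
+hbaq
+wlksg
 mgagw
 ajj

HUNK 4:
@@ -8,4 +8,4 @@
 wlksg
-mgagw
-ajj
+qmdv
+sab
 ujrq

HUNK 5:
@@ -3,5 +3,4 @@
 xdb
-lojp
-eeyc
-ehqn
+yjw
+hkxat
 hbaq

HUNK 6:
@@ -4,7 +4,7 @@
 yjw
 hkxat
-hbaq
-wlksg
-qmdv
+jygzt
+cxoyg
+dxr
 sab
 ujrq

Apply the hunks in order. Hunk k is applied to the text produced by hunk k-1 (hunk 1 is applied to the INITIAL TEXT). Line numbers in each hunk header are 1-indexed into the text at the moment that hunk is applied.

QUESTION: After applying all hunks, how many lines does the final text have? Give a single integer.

Hunk 1: at line 2 remove [xkaw,sctt] add [dfzac,eeyc] -> 12 lines: zhxz zzdca upo dfzac eeyc ehqn hrmy mgagw ajj ujrq fbmpd poy
Hunk 2: at line 2 remove [upo,dfzac] add [xdb,lojp] -> 12 lines: zhxz zzdca xdb lojp eeyc ehqn hrmy mgagw ajj ujrq fbmpd poy
Hunk 3: at line 5 remove [hrmy] add [hbaq,wlksg] -> 13 lines: zhxz zzdca xdb lojp eeyc ehqn hbaq wlksg mgagw ajj ujrq fbmpd poy
Hunk 4: at line 8 remove [mgagw,ajj] add [qmdv,sab] -> 13 lines: zhxz zzdca xdb lojp eeyc ehqn hbaq wlksg qmdv sab ujrq fbmpd poy
Hunk 5: at line 3 remove [lojp,eeyc,ehqn] add [yjw,hkxat] -> 12 lines: zhxz zzdca xdb yjw hkxat hbaq wlksg qmdv sab ujrq fbmpd poy
Hunk 6: at line 4 remove [hbaq,wlksg,qmdv] add [jygzt,cxoyg,dxr] -> 12 lines: zhxz zzdca xdb yjw hkxat jygzt cxoyg dxr sab ujrq fbmpd poy
Final line count: 12

Answer: 12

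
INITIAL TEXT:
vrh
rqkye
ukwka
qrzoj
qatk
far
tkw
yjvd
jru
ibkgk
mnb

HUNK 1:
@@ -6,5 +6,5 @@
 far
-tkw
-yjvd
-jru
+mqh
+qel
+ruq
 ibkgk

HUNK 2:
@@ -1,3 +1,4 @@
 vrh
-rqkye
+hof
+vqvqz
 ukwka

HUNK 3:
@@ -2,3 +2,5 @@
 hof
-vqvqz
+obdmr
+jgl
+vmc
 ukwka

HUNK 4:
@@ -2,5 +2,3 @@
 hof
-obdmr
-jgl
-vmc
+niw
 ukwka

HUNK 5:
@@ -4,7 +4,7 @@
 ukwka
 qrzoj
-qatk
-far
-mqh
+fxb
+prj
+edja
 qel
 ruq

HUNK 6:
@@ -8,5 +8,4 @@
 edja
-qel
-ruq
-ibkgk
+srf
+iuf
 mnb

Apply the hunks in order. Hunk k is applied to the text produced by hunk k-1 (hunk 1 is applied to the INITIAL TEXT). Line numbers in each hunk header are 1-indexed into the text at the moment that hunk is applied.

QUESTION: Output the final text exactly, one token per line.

Answer: vrh
hof
niw
ukwka
qrzoj
fxb
prj
edja
srf
iuf
mnb

Derivation:
Hunk 1: at line 6 remove [tkw,yjvd,jru] add [mqh,qel,ruq] -> 11 lines: vrh rqkye ukwka qrzoj qatk far mqh qel ruq ibkgk mnb
Hunk 2: at line 1 remove [rqkye] add [hof,vqvqz] -> 12 lines: vrh hof vqvqz ukwka qrzoj qatk far mqh qel ruq ibkgk mnb
Hunk 3: at line 2 remove [vqvqz] add [obdmr,jgl,vmc] -> 14 lines: vrh hof obdmr jgl vmc ukwka qrzoj qatk far mqh qel ruq ibkgk mnb
Hunk 4: at line 2 remove [obdmr,jgl,vmc] add [niw] -> 12 lines: vrh hof niw ukwka qrzoj qatk far mqh qel ruq ibkgk mnb
Hunk 5: at line 4 remove [qatk,far,mqh] add [fxb,prj,edja] -> 12 lines: vrh hof niw ukwka qrzoj fxb prj edja qel ruq ibkgk mnb
Hunk 6: at line 8 remove [qel,ruq,ibkgk] add [srf,iuf] -> 11 lines: vrh hof niw ukwka qrzoj fxb prj edja srf iuf mnb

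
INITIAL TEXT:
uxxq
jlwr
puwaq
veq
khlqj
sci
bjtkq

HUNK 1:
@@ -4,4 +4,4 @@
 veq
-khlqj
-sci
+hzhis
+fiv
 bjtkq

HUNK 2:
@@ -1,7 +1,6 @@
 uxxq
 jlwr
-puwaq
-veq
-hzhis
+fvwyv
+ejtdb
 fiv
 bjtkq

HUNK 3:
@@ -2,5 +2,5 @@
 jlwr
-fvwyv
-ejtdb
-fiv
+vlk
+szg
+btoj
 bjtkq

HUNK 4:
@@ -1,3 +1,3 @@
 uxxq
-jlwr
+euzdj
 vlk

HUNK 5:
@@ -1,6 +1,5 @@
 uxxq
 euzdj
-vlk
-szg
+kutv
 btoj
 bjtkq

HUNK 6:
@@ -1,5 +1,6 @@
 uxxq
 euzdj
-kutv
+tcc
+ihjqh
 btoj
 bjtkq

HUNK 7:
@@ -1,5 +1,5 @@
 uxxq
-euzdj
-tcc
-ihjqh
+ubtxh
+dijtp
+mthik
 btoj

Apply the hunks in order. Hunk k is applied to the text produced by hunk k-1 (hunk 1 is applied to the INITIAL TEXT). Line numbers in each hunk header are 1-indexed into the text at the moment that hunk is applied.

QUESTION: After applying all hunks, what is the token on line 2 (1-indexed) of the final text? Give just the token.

Hunk 1: at line 4 remove [khlqj,sci] add [hzhis,fiv] -> 7 lines: uxxq jlwr puwaq veq hzhis fiv bjtkq
Hunk 2: at line 1 remove [puwaq,veq,hzhis] add [fvwyv,ejtdb] -> 6 lines: uxxq jlwr fvwyv ejtdb fiv bjtkq
Hunk 3: at line 2 remove [fvwyv,ejtdb,fiv] add [vlk,szg,btoj] -> 6 lines: uxxq jlwr vlk szg btoj bjtkq
Hunk 4: at line 1 remove [jlwr] add [euzdj] -> 6 lines: uxxq euzdj vlk szg btoj bjtkq
Hunk 5: at line 1 remove [vlk,szg] add [kutv] -> 5 lines: uxxq euzdj kutv btoj bjtkq
Hunk 6: at line 1 remove [kutv] add [tcc,ihjqh] -> 6 lines: uxxq euzdj tcc ihjqh btoj bjtkq
Hunk 7: at line 1 remove [euzdj,tcc,ihjqh] add [ubtxh,dijtp,mthik] -> 6 lines: uxxq ubtxh dijtp mthik btoj bjtkq
Final line 2: ubtxh

Answer: ubtxh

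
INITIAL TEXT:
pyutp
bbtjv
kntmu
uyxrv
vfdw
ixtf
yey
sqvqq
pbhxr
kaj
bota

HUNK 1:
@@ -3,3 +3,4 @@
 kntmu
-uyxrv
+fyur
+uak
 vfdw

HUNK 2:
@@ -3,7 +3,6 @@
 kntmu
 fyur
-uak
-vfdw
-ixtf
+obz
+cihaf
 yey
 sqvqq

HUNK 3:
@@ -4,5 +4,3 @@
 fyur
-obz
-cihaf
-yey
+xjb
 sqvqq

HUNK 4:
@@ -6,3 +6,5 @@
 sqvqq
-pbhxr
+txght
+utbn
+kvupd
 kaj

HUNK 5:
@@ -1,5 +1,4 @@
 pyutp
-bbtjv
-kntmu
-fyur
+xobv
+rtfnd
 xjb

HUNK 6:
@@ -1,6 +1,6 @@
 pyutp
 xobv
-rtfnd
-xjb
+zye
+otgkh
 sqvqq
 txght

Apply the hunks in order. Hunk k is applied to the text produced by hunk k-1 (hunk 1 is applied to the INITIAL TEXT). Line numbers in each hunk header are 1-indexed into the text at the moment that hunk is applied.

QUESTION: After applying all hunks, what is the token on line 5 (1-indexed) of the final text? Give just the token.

Hunk 1: at line 3 remove [uyxrv] add [fyur,uak] -> 12 lines: pyutp bbtjv kntmu fyur uak vfdw ixtf yey sqvqq pbhxr kaj bota
Hunk 2: at line 3 remove [uak,vfdw,ixtf] add [obz,cihaf] -> 11 lines: pyutp bbtjv kntmu fyur obz cihaf yey sqvqq pbhxr kaj bota
Hunk 3: at line 4 remove [obz,cihaf,yey] add [xjb] -> 9 lines: pyutp bbtjv kntmu fyur xjb sqvqq pbhxr kaj bota
Hunk 4: at line 6 remove [pbhxr] add [txght,utbn,kvupd] -> 11 lines: pyutp bbtjv kntmu fyur xjb sqvqq txght utbn kvupd kaj bota
Hunk 5: at line 1 remove [bbtjv,kntmu,fyur] add [xobv,rtfnd] -> 10 lines: pyutp xobv rtfnd xjb sqvqq txght utbn kvupd kaj bota
Hunk 6: at line 1 remove [rtfnd,xjb] add [zye,otgkh] -> 10 lines: pyutp xobv zye otgkh sqvqq txght utbn kvupd kaj bota
Final line 5: sqvqq

Answer: sqvqq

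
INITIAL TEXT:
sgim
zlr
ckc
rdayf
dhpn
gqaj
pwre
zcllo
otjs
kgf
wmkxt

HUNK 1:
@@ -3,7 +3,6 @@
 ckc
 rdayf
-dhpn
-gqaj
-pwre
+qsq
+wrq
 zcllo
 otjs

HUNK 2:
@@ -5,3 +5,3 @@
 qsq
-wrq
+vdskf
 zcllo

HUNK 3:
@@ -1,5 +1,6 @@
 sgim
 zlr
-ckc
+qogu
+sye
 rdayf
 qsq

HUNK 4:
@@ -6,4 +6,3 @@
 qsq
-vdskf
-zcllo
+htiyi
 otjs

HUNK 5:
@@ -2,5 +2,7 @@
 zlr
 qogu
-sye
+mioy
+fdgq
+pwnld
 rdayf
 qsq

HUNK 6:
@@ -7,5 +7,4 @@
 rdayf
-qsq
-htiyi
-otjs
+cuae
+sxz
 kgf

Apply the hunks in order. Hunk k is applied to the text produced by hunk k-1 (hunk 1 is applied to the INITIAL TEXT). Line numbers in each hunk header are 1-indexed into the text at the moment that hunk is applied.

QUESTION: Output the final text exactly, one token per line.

Answer: sgim
zlr
qogu
mioy
fdgq
pwnld
rdayf
cuae
sxz
kgf
wmkxt

Derivation:
Hunk 1: at line 3 remove [dhpn,gqaj,pwre] add [qsq,wrq] -> 10 lines: sgim zlr ckc rdayf qsq wrq zcllo otjs kgf wmkxt
Hunk 2: at line 5 remove [wrq] add [vdskf] -> 10 lines: sgim zlr ckc rdayf qsq vdskf zcllo otjs kgf wmkxt
Hunk 3: at line 1 remove [ckc] add [qogu,sye] -> 11 lines: sgim zlr qogu sye rdayf qsq vdskf zcllo otjs kgf wmkxt
Hunk 4: at line 6 remove [vdskf,zcllo] add [htiyi] -> 10 lines: sgim zlr qogu sye rdayf qsq htiyi otjs kgf wmkxt
Hunk 5: at line 2 remove [sye] add [mioy,fdgq,pwnld] -> 12 lines: sgim zlr qogu mioy fdgq pwnld rdayf qsq htiyi otjs kgf wmkxt
Hunk 6: at line 7 remove [qsq,htiyi,otjs] add [cuae,sxz] -> 11 lines: sgim zlr qogu mioy fdgq pwnld rdayf cuae sxz kgf wmkxt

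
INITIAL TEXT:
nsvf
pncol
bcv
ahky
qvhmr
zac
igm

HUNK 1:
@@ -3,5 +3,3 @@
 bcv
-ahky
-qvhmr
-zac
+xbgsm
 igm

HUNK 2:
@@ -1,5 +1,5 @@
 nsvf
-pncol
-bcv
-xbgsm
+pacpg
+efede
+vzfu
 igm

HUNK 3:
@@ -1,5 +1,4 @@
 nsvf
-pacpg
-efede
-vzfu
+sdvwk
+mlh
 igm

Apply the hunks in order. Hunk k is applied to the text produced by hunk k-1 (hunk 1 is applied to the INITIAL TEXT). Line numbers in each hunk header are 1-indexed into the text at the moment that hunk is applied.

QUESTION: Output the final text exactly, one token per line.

Answer: nsvf
sdvwk
mlh
igm

Derivation:
Hunk 1: at line 3 remove [ahky,qvhmr,zac] add [xbgsm] -> 5 lines: nsvf pncol bcv xbgsm igm
Hunk 2: at line 1 remove [pncol,bcv,xbgsm] add [pacpg,efede,vzfu] -> 5 lines: nsvf pacpg efede vzfu igm
Hunk 3: at line 1 remove [pacpg,efede,vzfu] add [sdvwk,mlh] -> 4 lines: nsvf sdvwk mlh igm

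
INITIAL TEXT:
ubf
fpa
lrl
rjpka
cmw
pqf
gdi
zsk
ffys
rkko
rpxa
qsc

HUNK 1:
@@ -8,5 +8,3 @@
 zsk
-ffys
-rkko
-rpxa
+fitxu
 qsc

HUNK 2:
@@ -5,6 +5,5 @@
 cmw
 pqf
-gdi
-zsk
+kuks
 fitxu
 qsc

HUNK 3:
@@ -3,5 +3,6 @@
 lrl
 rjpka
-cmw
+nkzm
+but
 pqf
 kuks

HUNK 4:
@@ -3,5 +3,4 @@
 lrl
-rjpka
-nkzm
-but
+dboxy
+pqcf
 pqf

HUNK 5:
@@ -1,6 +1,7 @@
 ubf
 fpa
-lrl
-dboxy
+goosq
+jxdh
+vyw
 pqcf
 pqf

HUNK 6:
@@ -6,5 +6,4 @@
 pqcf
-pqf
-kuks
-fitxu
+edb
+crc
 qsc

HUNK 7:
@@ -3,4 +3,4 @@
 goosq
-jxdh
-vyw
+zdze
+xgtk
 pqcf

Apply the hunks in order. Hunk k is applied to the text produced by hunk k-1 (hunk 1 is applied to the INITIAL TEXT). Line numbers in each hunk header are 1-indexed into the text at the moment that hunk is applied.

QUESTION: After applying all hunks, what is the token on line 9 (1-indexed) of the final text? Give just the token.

Hunk 1: at line 8 remove [ffys,rkko,rpxa] add [fitxu] -> 10 lines: ubf fpa lrl rjpka cmw pqf gdi zsk fitxu qsc
Hunk 2: at line 5 remove [gdi,zsk] add [kuks] -> 9 lines: ubf fpa lrl rjpka cmw pqf kuks fitxu qsc
Hunk 3: at line 3 remove [cmw] add [nkzm,but] -> 10 lines: ubf fpa lrl rjpka nkzm but pqf kuks fitxu qsc
Hunk 4: at line 3 remove [rjpka,nkzm,but] add [dboxy,pqcf] -> 9 lines: ubf fpa lrl dboxy pqcf pqf kuks fitxu qsc
Hunk 5: at line 1 remove [lrl,dboxy] add [goosq,jxdh,vyw] -> 10 lines: ubf fpa goosq jxdh vyw pqcf pqf kuks fitxu qsc
Hunk 6: at line 6 remove [pqf,kuks,fitxu] add [edb,crc] -> 9 lines: ubf fpa goosq jxdh vyw pqcf edb crc qsc
Hunk 7: at line 3 remove [jxdh,vyw] add [zdze,xgtk] -> 9 lines: ubf fpa goosq zdze xgtk pqcf edb crc qsc
Final line 9: qsc

Answer: qsc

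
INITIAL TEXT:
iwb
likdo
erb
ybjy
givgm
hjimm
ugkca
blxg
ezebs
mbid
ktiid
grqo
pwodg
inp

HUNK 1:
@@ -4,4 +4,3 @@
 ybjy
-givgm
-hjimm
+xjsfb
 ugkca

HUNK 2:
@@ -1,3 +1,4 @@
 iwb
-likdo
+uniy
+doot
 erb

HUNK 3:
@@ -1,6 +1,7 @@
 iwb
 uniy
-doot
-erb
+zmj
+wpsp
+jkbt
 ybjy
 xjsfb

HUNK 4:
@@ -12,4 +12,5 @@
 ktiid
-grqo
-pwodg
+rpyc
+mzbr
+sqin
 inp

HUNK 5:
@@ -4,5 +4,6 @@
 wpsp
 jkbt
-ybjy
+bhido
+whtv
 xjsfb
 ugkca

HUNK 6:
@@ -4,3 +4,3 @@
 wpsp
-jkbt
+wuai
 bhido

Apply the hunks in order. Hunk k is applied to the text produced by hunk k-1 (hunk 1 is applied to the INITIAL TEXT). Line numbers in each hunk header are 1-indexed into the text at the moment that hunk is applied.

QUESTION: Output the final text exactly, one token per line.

Answer: iwb
uniy
zmj
wpsp
wuai
bhido
whtv
xjsfb
ugkca
blxg
ezebs
mbid
ktiid
rpyc
mzbr
sqin
inp

Derivation:
Hunk 1: at line 4 remove [givgm,hjimm] add [xjsfb] -> 13 lines: iwb likdo erb ybjy xjsfb ugkca blxg ezebs mbid ktiid grqo pwodg inp
Hunk 2: at line 1 remove [likdo] add [uniy,doot] -> 14 lines: iwb uniy doot erb ybjy xjsfb ugkca blxg ezebs mbid ktiid grqo pwodg inp
Hunk 3: at line 1 remove [doot,erb] add [zmj,wpsp,jkbt] -> 15 lines: iwb uniy zmj wpsp jkbt ybjy xjsfb ugkca blxg ezebs mbid ktiid grqo pwodg inp
Hunk 4: at line 12 remove [grqo,pwodg] add [rpyc,mzbr,sqin] -> 16 lines: iwb uniy zmj wpsp jkbt ybjy xjsfb ugkca blxg ezebs mbid ktiid rpyc mzbr sqin inp
Hunk 5: at line 4 remove [ybjy] add [bhido,whtv] -> 17 lines: iwb uniy zmj wpsp jkbt bhido whtv xjsfb ugkca blxg ezebs mbid ktiid rpyc mzbr sqin inp
Hunk 6: at line 4 remove [jkbt] add [wuai] -> 17 lines: iwb uniy zmj wpsp wuai bhido whtv xjsfb ugkca blxg ezebs mbid ktiid rpyc mzbr sqin inp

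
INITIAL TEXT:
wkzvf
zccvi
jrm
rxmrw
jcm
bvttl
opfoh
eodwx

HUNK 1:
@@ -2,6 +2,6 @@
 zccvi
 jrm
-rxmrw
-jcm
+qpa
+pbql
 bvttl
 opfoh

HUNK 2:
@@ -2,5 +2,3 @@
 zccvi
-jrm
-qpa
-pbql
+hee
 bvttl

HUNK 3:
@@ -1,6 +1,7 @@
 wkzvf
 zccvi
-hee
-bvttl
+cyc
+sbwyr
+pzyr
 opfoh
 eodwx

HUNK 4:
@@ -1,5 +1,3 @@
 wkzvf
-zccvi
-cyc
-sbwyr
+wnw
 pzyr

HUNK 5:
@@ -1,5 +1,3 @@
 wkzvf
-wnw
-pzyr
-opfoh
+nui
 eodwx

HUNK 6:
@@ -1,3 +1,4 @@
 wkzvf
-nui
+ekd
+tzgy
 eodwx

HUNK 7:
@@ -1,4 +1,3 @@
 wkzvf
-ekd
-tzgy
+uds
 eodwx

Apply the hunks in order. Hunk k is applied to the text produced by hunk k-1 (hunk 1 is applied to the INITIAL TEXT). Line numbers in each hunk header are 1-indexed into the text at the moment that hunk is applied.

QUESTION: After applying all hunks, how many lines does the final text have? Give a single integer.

Hunk 1: at line 2 remove [rxmrw,jcm] add [qpa,pbql] -> 8 lines: wkzvf zccvi jrm qpa pbql bvttl opfoh eodwx
Hunk 2: at line 2 remove [jrm,qpa,pbql] add [hee] -> 6 lines: wkzvf zccvi hee bvttl opfoh eodwx
Hunk 3: at line 1 remove [hee,bvttl] add [cyc,sbwyr,pzyr] -> 7 lines: wkzvf zccvi cyc sbwyr pzyr opfoh eodwx
Hunk 4: at line 1 remove [zccvi,cyc,sbwyr] add [wnw] -> 5 lines: wkzvf wnw pzyr opfoh eodwx
Hunk 5: at line 1 remove [wnw,pzyr,opfoh] add [nui] -> 3 lines: wkzvf nui eodwx
Hunk 6: at line 1 remove [nui] add [ekd,tzgy] -> 4 lines: wkzvf ekd tzgy eodwx
Hunk 7: at line 1 remove [ekd,tzgy] add [uds] -> 3 lines: wkzvf uds eodwx
Final line count: 3

Answer: 3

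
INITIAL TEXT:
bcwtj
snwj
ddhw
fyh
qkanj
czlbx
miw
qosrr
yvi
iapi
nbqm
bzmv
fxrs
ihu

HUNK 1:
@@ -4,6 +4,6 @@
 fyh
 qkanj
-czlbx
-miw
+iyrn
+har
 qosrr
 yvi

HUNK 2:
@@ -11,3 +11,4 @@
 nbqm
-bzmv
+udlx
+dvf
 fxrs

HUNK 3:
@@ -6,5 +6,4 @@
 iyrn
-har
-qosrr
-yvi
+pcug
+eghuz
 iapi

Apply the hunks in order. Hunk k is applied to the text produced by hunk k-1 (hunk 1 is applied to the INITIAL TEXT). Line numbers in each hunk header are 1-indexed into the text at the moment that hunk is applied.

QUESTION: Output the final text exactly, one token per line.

Hunk 1: at line 4 remove [czlbx,miw] add [iyrn,har] -> 14 lines: bcwtj snwj ddhw fyh qkanj iyrn har qosrr yvi iapi nbqm bzmv fxrs ihu
Hunk 2: at line 11 remove [bzmv] add [udlx,dvf] -> 15 lines: bcwtj snwj ddhw fyh qkanj iyrn har qosrr yvi iapi nbqm udlx dvf fxrs ihu
Hunk 3: at line 6 remove [har,qosrr,yvi] add [pcug,eghuz] -> 14 lines: bcwtj snwj ddhw fyh qkanj iyrn pcug eghuz iapi nbqm udlx dvf fxrs ihu

Answer: bcwtj
snwj
ddhw
fyh
qkanj
iyrn
pcug
eghuz
iapi
nbqm
udlx
dvf
fxrs
ihu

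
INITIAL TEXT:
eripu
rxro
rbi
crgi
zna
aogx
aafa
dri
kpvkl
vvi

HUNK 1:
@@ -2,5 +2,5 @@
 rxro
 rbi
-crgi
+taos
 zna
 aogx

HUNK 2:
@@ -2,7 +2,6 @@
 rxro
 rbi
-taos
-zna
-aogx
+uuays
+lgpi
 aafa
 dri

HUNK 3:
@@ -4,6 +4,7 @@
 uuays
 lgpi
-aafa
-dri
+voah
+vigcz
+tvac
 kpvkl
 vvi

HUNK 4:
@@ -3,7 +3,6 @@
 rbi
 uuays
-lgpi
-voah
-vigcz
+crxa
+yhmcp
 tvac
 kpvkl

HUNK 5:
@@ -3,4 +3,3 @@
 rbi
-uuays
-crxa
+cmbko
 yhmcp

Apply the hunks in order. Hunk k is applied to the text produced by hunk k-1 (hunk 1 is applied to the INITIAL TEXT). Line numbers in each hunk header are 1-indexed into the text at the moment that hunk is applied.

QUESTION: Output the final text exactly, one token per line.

Answer: eripu
rxro
rbi
cmbko
yhmcp
tvac
kpvkl
vvi

Derivation:
Hunk 1: at line 2 remove [crgi] add [taos] -> 10 lines: eripu rxro rbi taos zna aogx aafa dri kpvkl vvi
Hunk 2: at line 2 remove [taos,zna,aogx] add [uuays,lgpi] -> 9 lines: eripu rxro rbi uuays lgpi aafa dri kpvkl vvi
Hunk 3: at line 4 remove [aafa,dri] add [voah,vigcz,tvac] -> 10 lines: eripu rxro rbi uuays lgpi voah vigcz tvac kpvkl vvi
Hunk 4: at line 3 remove [lgpi,voah,vigcz] add [crxa,yhmcp] -> 9 lines: eripu rxro rbi uuays crxa yhmcp tvac kpvkl vvi
Hunk 5: at line 3 remove [uuays,crxa] add [cmbko] -> 8 lines: eripu rxro rbi cmbko yhmcp tvac kpvkl vvi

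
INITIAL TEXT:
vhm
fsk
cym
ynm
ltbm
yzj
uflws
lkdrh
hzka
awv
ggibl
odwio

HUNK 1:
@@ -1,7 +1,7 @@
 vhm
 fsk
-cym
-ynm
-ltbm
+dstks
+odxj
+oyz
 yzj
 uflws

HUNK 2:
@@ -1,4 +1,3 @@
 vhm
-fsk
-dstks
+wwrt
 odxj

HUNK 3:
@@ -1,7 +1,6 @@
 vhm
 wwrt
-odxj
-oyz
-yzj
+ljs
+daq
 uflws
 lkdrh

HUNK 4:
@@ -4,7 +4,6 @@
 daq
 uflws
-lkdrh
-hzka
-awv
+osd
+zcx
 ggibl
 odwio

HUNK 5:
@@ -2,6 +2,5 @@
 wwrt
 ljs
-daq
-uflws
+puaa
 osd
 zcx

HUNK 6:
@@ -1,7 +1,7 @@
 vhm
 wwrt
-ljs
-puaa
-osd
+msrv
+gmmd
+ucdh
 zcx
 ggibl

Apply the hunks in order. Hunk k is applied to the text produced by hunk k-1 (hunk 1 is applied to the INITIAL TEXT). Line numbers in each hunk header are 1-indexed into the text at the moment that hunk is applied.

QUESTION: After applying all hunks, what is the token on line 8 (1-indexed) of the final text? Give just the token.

Answer: odwio

Derivation:
Hunk 1: at line 1 remove [cym,ynm,ltbm] add [dstks,odxj,oyz] -> 12 lines: vhm fsk dstks odxj oyz yzj uflws lkdrh hzka awv ggibl odwio
Hunk 2: at line 1 remove [fsk,dstks] add [wwrt] -> 11 lines: vhm wwrt odxj oyz yzj uflws lkdrh hzka awv ggibl odwio
Hunk 3: at line 1 remove [odxj,oyz,yzj] add [ljs,daq] -> 10 lines: vhm wwrt ljs daq uflws lkdrh hzka awv ggibl odwio
Hunk 4: at line 4 remove [lkdrh,hzka,awv] add [osd,zcx] -> 9 lines: vhm wwrt ljs daq uflws osd zcx ggibl odwio
Hunk 5: at line 2 remove [daq,uflws] add [puaa] -> 8 lines: vhm wwrt ljs puaa osd zcx ggibl odwio
Hunk 6: at line 1 remove [ljs,puaa,osd] add [msrv,gmmd,ucdh] -> 8 lines: vhm wwrt msrv gmmd ucdh zcx ggibl odwio
Final line 8: odwio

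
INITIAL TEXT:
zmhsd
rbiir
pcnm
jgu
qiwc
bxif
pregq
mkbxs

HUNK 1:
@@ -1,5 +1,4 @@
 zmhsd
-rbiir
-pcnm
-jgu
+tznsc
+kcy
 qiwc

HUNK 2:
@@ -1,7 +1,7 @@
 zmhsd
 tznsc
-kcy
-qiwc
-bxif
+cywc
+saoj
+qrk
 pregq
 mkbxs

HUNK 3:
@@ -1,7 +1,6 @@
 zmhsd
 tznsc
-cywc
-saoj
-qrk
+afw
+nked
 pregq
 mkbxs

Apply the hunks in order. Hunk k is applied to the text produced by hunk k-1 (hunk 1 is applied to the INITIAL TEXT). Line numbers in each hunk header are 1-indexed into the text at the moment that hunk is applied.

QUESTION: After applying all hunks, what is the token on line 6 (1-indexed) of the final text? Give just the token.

Hunk 1: at line 1 remove [rbiir,pcnm,jgu] add [tznsc,kcy] -> 7 lines: zmhsd tznsc kcy qiwc bxif pregq mkbxs
Hunk 2: at line 1 remove [kcy,qiwc,bxif] add [cywc,saoj,qrk] -> 7 lines: zmhsd tznsc cywc saoj qrk pregq mkbxs
Hunk 3: at line 1 remove [cywc,saoj,qrk] add [afw,nked] -> 6 lines: zmhsd tznsc afw nked pregq mkbxs
Final line 6: mkbxs

Answer: mkbxs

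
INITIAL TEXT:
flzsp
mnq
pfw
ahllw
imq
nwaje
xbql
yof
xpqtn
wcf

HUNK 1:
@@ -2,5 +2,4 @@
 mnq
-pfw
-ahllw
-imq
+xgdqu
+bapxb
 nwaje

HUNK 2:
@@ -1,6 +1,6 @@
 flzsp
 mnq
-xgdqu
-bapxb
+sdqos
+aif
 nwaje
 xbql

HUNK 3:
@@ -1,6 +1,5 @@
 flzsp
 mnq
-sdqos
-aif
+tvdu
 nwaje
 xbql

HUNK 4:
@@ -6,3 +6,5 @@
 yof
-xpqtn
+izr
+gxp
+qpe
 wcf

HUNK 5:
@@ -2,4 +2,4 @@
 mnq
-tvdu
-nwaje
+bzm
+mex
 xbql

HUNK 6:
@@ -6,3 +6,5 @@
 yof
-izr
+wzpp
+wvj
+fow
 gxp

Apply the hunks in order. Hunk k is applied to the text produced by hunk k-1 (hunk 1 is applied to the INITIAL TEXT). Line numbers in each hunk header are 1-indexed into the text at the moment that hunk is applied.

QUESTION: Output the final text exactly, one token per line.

Answer: flzsp
mnq
bzm
mex
xbql
yof
wzpp
wvj
fow
gxp
qpe
wcf

Derivation:
Hunk 1: at line 2 remove [pfw,ahllw,imq] add [xgdqu,bapxb] -> 9 lines: flzsp mnq xgdqu bapxb nwaje xbql yof xpqtn wcf
Hunk 2: at line 1 remove [xgdqu,bapxb] add [sdqos,aif] -> 9 lines: flzsp mnq sdqos aif nwaje xbql yof xpqtn wcf
Hunk 3: at line 1 remove [sdqos,aif] add [tvdu] -> 8 lines: flzsp mnq tvdu nwaje xbql yof xpqtn wcf
Hunk 4: at line 6 remove [xpqtn] add [izr,gxp,qpe] -> 10 lines: flzsp mnq tvdu nwaje xbql yof izr gxp qpe wcf
Hunk 5: at line 2 remove [tvdu,nwaje] add [bzm,mex] -> 10 lines: flzsp mnq bzm mex xbql yof izr gxp qpe wcf
Hunk 6: at line 6 remove [izr] add [wzpp,wvj,fow] -> 12 lines: flzsp mnq bzm mex xbql yof wzpp wvj fow gxp qpe wcf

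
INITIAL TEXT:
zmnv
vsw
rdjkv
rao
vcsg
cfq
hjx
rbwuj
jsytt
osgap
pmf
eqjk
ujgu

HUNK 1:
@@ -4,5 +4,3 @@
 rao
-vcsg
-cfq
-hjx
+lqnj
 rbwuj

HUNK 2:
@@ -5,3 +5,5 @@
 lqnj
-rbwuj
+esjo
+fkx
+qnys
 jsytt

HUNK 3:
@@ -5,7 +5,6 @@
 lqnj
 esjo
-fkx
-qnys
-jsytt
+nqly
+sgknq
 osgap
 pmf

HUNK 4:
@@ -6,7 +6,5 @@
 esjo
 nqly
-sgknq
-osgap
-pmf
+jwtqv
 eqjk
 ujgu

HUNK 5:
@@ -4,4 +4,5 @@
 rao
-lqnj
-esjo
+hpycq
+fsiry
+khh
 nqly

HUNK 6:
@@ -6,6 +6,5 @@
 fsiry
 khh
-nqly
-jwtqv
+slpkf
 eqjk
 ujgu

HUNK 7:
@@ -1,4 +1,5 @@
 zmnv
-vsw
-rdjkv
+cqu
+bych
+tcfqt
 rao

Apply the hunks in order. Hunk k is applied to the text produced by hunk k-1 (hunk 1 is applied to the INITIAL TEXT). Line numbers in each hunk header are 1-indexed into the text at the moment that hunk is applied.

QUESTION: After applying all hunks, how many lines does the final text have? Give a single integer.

Answer: 11

Derivation:
Hunk 1: at line 4 remove [vcsg,cfq,hjx] add [lqnj] -> 11 lines: zmnv vsw rdjkv rao lqnj rbwuj jsytt osgap pmf eqjk ujgu
Hunk 2: at line 5 remove [rbwuj] add [esjo,fkx,qnys] -> 13 lines: zmnv vsw rdjkv rao lqnj esjo fkx qnys jsytt osgap pmf eqjk ujgu
Hunk 3: at line 5 remove [fkx,qnys,jsytt] add [nqly,sgknq] -> 12 lines: zmnv vsw rdjkv rao lqnj esjo nqly sgknq osgap pmf eqjk ujgu
Hunk 4: at line 6 remove [sgknq,osgap,pmf] add [jwtqv] -> 10 lines: zmnv vsw rdjkv rao lqnj esjo nqly jwtqv eqjk ujgu
Hunk 5: at line 4 remove [lqnj,esjo] add [hpycq,fsiry,khh] -> 11 lines: zmnv vsw rdjkv rao hpycq fsiry khh nqly jwtqv eqjk ujgu
Hunk 6: at line 6 remove [nqly,jwtqv] add [slpkf] -> 10 lines: zmnv vsw rdjkv rao hpycq fsiry khh slpkf eqjk ujgu
Hunk 7: at line 1 remove [vsw,rdjkv] add [cqu,bych,tcfqt] -> 11 lines: zmnv cqu bych tcfqt rao hpycq fsiry khh slpkf eqjk ujgu
Final line count: 11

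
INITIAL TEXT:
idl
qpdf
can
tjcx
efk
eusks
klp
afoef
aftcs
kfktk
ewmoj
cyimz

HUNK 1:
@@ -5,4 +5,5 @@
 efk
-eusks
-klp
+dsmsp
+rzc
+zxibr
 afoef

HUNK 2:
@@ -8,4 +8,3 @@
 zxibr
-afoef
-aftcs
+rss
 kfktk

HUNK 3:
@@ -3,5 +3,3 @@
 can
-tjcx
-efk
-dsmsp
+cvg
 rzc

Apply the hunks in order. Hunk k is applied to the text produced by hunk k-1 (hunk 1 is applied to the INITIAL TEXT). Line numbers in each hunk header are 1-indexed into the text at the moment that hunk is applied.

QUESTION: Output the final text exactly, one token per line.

Answer: idl
qpdf
can
cvg
rzc
zxibr
rss
kfktk
ewmoj
cyimz

Derivation:
Hunk 1: at line 5 remove [eusks,klp] add [dsmsp,rzc,zxibr] -> 13 lines: idl qpdf can tjcx efk dsmsp rzc zxibr afoef aftcs kfktk ewmoj cyimz
Hunk 2: at line 8 remove [afoef,aftcs] add [rss] -> 12 lines: idl qpdf can tjcx efk dsmsp rzc zxibr rss kfktk ewmoj cyimz
Hunk 3: at line 3 remove [tjcx,efk,dsmsp] add [cvg] -> 10 lines: idl qpdf can cvg rzc zxibr rss kfktk ewmoj cyimz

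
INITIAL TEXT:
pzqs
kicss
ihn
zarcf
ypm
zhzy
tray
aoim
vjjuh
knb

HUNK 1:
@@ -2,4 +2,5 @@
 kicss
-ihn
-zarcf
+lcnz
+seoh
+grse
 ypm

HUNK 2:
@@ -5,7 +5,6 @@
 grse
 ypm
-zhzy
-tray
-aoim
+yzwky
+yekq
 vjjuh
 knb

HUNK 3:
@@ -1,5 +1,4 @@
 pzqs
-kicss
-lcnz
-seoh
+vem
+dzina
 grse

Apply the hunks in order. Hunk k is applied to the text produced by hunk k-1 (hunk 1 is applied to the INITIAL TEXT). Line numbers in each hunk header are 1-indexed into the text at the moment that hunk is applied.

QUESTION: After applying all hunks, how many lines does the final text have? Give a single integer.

Hunk 1: at line 2 remove [ihn,zarcf] add [lcnz,seoh,grse] -> 11 lines: pzqs kicss lcnz seoh grse ypm zhzy tray aoim vjjuh knb
Hunk 2: at line 5 remove [zhzy,tray,aoim] add [yzwky,yekq] -> 10 lines: pzqs kicss lcnz seoh grse ypm yzwky yekq vjjuh knb
Hunk 3: at line 1 remove [kicss,lcnz,seoh] add [vem,dzina] -> 9 lines: pzqs vem dzina grse ypm yzwky yekq vjjuh knb
Final line count: 9

Answer: 9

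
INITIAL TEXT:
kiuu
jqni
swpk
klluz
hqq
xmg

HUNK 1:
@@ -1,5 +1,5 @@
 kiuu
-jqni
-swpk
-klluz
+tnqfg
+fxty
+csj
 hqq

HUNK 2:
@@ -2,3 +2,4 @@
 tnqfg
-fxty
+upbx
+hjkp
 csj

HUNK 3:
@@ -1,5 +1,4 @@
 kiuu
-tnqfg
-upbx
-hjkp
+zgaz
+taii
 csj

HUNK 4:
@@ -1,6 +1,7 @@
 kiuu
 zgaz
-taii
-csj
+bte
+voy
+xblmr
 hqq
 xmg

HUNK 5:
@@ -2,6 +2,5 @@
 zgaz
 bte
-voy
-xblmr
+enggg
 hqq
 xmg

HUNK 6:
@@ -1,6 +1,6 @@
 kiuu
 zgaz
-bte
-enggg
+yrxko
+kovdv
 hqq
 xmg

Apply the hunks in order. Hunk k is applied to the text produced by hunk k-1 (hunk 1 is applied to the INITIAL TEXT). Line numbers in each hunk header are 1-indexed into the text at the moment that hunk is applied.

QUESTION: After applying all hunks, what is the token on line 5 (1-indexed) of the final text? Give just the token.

Hunk 1: at line 1 remove [jqni,swpk,klluz] add [tnqfg,fxty,csj] -> 6 lines: kiuu tnqfg fxty csj hqq xmg
Hunk 2: at line 2 remove [fxty] add [upbx,hjkp] -> 7 lines: kiuu tnqfg upbx hjkp csj hqq xmg
Hunk 3: at line 1 remove [tnqfg,upbx,hjkp] add [zgaz,taii] -> 6 lines: kiuu zgaz taii csj hqq xmg
Hunk 4: at line 1 remove [taii,csj] add [bte,voy,xblmr] -> 7 lines: kiuu zgaz bte voy xblmr hqq xmg
Hunk 5: at line 2 remove [voy,xblmr] add [enggg] -> 6 lines: kiuu zgaz bte enggg hqq xmg
Hunk 6: at line 1 remove [bte,enggg] add [yrxko,kovdv] -> 6 lines: kiuu zgaz yrxko kovdv hqq xmg
Final line 5: hqq

Answer: hqq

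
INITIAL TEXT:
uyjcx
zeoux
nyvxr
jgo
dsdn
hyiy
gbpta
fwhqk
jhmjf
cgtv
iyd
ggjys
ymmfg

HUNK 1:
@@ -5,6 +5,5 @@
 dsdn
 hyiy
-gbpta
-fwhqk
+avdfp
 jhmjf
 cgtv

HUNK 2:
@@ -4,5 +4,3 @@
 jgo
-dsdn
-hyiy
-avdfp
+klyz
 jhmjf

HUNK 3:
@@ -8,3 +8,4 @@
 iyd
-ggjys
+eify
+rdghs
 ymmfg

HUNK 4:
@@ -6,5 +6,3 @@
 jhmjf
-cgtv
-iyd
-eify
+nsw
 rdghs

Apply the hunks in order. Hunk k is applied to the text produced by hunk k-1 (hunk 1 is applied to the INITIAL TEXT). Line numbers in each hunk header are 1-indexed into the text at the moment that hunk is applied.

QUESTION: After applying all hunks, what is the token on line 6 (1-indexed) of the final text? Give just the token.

Answer: jhmjf

Derivation:
Hunk 1: at line 5 remove [gbpta,fwhqk] add [avdfp] -> 12 lines: uyjcx zeoux nyvxr jgo dsdn hyiy avdfp jhmjf cgtv iyd ggjys ymmfg
Hunk 2: at line 4 remove [dsdn,hyiy,avdfp] add [klyz] -> 10 lines: uyjcx zeoux nyvxr jgo klyz jhmjf cgtv iyd ggjys ymmfg
Hunk 3: at line 8 remove [ggjys] add [eify,rdghs] -> 11 lines: uyjcx zeoux nyvxr jgo klyz jhmjf cgtv iyd eify rdghs ymmfg
Hunk 4: at line 6 remove [cgtv,iyd,eify] add [nsw] -> 9 lines: uyjcx zeoux nyvxr jgo klyz jhmjf nsw rdghs ymmfg
Final line 6: jhmjf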